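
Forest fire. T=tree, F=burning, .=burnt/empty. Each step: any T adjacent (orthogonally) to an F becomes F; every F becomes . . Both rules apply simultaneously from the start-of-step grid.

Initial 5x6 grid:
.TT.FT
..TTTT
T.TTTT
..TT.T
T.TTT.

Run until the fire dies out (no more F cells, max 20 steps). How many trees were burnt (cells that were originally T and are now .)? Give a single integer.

Answer: 17

Derivation:
Step 1: +2 fires, +1 burnt (F count now 2)
Step 2: +3 fires, +2 burnt (F count now 3)
Step 3: +3 fires, +3 burnt (F count now 3)
Step 4: +4 fires, +3 burnt (F count now 4)
Step 5: +3 fires, +4 burnt (F count now 3)
Step 6: +2 fires, +3 burnt (F count now 2)
Step 7: +0 fires, +2 burnt (F count now 0)
Fire out after step 7
Initially T: 19, now '.': 28
Total burnt (originally-T cells now '.'): 17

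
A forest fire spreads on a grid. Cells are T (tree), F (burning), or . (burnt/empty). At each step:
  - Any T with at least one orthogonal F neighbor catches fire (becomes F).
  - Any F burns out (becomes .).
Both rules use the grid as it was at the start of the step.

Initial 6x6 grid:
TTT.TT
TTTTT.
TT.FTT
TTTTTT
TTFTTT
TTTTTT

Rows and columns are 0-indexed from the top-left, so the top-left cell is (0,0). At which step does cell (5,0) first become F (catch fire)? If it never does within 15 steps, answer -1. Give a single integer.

Step 1: cell (5,0)='T' (+7 fires, +2 burnt)
Step 2: cell (5,0)='T' (+9 fires, +7 burnt)
Step 3: cell (5,0)='F' (+9 fires, +9 burnt)
  -> target ignites at step 3
Step 4: cell (5,0)='.' (+5 fires, +9 burnt)
Step 5: cell (5,0)='.' (+1 fires, +5 burnt)
Step 6: cell (5,0)='.' (+0 fires, +1 burnt)
  fire out at step 6

3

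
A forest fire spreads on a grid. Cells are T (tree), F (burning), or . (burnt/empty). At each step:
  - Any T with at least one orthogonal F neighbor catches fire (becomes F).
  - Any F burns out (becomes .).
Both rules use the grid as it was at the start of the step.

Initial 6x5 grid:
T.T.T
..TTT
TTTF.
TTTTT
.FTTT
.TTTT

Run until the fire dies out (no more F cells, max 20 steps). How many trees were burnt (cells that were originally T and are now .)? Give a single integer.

Answer: 20

Derivation:
Step 1: +6 fires, +2 burnt (F count now 6)
Step 2: +8 fires, +6 burnt (F count now 8)
Step 3: +5 fires, +8 burnt (F count now 5)
Step 4: +1 fires, +5 burnt (F count now 1)
Step 5: +0 fires, +1 burnt (F count now 0)
Fire out after step 5
Initially T: 21, now '.': 29
Total burnt (originally-T cells now '.'): 20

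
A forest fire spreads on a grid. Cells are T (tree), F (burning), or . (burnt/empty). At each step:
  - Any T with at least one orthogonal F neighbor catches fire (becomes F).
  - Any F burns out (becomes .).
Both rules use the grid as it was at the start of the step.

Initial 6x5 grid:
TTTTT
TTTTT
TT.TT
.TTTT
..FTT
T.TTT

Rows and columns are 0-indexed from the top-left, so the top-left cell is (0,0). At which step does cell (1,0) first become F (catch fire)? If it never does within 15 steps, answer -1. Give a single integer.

Step 1: cell (1,0)='T' (+3 fires, +1 burnt)
Step 2: cell (1,0)='T' (+4 fires, +3 burnt)
Step 3: cell (1,0)='T' (+4 fires, +4 burnt)
Step 4: cell (1,0)='T' (+4 fires, +4 burnt)
Step 5: cell (1,0)='F' (+5 fires, +4 burnt)
  -> target ignites at step 5
Step 6: cell (1,0)='.' (+3 fires, +5 burnt)
Step 7: cell (1,0)='.' (+0 fires, +3 burnt)
  fire out at step 7

5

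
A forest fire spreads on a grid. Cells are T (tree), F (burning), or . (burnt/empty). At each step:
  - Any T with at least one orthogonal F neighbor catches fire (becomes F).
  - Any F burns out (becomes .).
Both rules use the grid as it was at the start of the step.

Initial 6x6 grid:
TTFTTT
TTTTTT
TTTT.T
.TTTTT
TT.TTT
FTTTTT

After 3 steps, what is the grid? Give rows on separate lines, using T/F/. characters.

Step 1: 5 trees catch fire, 2 burn out
  TF.FTT
  TTFTTT
  TTTT.T
  .TTTTT
  FT.TTT
  .FTTTT
Step 2: 7 trees catch fire, 5 burn out
  F...FT
  TF.FTT
  TTFT.T
  .TTTTT
  .F.TTT
  ..FTTT
Step 3: 8 trees catch fire, 7 burn out
  .....F
  F...FT
  TF.F.T
  .FFTTT
  ...TTT
  ...FTT

.....F
F...FT
TF.F.T
.FFTTT
...TTT
...FTT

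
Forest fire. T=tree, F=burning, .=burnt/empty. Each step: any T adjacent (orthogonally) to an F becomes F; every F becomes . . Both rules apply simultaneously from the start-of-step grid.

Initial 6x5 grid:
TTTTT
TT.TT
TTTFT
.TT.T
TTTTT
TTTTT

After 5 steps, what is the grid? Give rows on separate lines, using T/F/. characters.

Step 1: 3 trees catch fire, 1 burn out
  TTTTT
  TT.FT
  TTF.F
  .TT.T
  TTTTT
  TTTTT
Step 2: 5 trees catch fire, 3 burn out
  TTTFT
  TT..F
  TF...
  .TF.F
  TTTTT
  TTTTT
Step 3: 7 trees catch fire, 5 burn out
  TTF.F
  TF...
  F....
  .F...
  TTFTF
  TTTTT
Step 4: 6 trees catch fire, 7 burn out
  TF...
  F....
  .....
  .....
  TF.F.
  TTFTF
Step 5: 4 trees catch fire, 6 burn out
  F....
  .....
  .....
  .....
  F....
  TF.F.

F....
.....
.....
.....
F....
TF.F.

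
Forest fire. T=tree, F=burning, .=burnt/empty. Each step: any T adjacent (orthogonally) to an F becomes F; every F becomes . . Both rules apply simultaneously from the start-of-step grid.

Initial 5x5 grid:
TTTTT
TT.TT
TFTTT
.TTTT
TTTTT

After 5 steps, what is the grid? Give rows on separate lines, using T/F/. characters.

Step 1: 4 trees catch fire, 1 burn out
  TTTTT
  TF.TT
  F.FTT
  .FTTT
  TTTTT
Step 2: 5 trees catch fire, 4 burn out
  TFTTT
  F..TT
  ...FT
  ..FTT
  TFTTT
Step 3: 7 trees catch fire, 5 burn out
  F.FTT
  ...FT
  ....F
  ...FT
  F.FTT
Step 4: 4 trees catch fire, 7 burn out
  ...FT
  ....F
  .....
  ....F
  ...FT
Step 5: 2 trees catch fire, 4 burn out
  ....F
  .....
  .....
  .....
  ....F

....F
.....
.....
.....
....F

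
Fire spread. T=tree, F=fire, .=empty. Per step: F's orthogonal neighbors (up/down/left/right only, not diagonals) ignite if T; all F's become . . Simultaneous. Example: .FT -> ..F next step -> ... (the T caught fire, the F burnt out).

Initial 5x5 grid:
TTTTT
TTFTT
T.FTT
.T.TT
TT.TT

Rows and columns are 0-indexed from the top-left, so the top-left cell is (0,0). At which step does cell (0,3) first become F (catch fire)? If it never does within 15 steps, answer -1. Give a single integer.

Step 1: cell (0,3)='T' (+4 fires, +2 burnt)
Step 2: cell (0,3)='F' (+6 fires, +4 burnt)
  -> target ignites at step 2
Step 3: cell (0,3)='.' (+5 fires, +6 burnt)
Step 4: cell (0,3)='.' (+1 fires, +5 burnt)
Step 5: cell (0,3)='.' (+0 fires, +1 burnt)
  fire out at step 5

2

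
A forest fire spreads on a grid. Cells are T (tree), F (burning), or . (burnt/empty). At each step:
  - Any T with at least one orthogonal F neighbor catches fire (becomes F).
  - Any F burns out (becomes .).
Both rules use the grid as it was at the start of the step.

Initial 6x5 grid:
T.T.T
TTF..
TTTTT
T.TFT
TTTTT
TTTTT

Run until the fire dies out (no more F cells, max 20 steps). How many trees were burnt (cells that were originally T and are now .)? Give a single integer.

Step 1: +7 fires, +2 burnt (F count now 7)
Step 2: +6 fires, +7 burnt (F count now 6)
Step 3: +5 fires, +6 burnt (F count now 5)
Step 4: +3 fires, +5 burnt (F count now 3)
Step 5: +1 fires, +3 burnt (F count now 1)
Step 6: +0 fires, +1 burnt (F count now 0)
Fire out after step 6
Initially T: 23, now '.': 29
Total burnt (originally-T cells now '.'): 22

Answer: 22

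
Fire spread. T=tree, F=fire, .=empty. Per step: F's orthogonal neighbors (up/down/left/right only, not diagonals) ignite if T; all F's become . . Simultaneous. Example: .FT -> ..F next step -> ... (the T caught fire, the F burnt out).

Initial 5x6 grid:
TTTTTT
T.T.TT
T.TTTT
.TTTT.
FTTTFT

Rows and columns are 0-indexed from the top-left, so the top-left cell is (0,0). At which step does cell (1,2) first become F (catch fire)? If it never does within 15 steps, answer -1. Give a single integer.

Step 1: cell (1,2)='T' (+4 fires, +2 burnt)
Step 2: cell (1,2)='T' (+4 fires, +4 burnt)
Step 3: cell (1,2)='T' (+4 fires, +4 burnt)
Step 4: cell (1,2)='T' (+3 fires, +4 burnt)
Step 5: cell (1,2)='F' (+3 fires, +3 burnt)
  -> target ignites at step 5
Step 6: cell (1,2)='.' (+1 fires, +3 burnt)
Step 7: cell (1,2)='.' (+1 fires, +1 burnt)
Step 8: cell (1,2)='.' (+1 fires, +1 burnt)
Step 9: cell (1,2)='.' (+1 fires, +1 burnt)
Step 10: cell (1,2)='.' (+1 fires, +1 burnt)
Step 11: cell (1,2)='.' (+0 fires, +1 burnt)
  fire out at step 11

5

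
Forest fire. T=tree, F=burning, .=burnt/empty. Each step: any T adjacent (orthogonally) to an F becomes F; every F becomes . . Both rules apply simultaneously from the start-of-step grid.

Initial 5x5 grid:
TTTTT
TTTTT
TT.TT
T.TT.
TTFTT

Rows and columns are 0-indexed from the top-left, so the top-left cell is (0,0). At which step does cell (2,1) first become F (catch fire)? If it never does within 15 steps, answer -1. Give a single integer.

Step 1: cell (2,1)='T' (+3 fires, +1 burnt)
Step 2: cell (2,1)='T' (+3 fires, +3 burnt)
Step 3: cell (2,1)='T' (+2 fires, +3 burnt)
Step 4: cell (2,1)='T' (+3 fires, +2 burnt)
Step 5: cell (2,1)='F' (+5 fires, +3 burnt)
  -> target ignites at step 5
Step 6: cell (2,1)='.' (+4 fires, +5 burnt)
Step 7: cell (2,1)='.' (+1 fires, +4 burnt)
Step 8: cell (2,1)='.' (+0 fires, +1 burnt)
  fire out at step 8

5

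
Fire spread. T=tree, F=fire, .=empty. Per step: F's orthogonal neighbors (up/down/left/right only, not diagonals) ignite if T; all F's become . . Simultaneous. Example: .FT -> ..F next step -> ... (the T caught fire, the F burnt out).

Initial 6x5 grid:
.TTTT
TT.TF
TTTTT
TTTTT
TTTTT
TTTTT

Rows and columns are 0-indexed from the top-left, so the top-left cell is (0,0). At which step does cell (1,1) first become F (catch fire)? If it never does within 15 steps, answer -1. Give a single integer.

Step 1: cell (1,1)='T' (+3 fires, +1 burnt)
Step 2: cell (1,1)='T' (+3 fires, +3 burnt)
Step 3: cell (1,1)='T' (+4 fires, +3 burnt)
Step 4: cell (1,1)='T' (+5 fires, +4 burnt)
Step 5: cell (1,1)='F' (+5 fires, +5 burnt)
  -> target ignites at step 5
Step 6: cell (1,1)='.' (+4 fires, +5 burnt)
Step 7: cell (1,1)='.' (+2 fires, +4 burnt)
Step 8: cell (1,1)='.' (+1 fires, +2 burnt)
Step 9: cell (1,1)='.' (+0 fires, +1 burnt)
  fire out at step 9

5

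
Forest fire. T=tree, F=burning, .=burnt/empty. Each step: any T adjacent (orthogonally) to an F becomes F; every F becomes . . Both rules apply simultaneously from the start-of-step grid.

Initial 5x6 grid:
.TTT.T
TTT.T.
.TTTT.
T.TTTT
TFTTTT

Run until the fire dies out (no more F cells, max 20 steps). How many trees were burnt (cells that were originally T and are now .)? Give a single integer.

Step 1: +2 fires, +1 burnt (F count now 2)
Step 2: +3 fires, +2 burnt (F count now 3)
Step 3: +3 fires, +3 burnt (F count now 3)
Step 4: +5 fires, +3 burnt (F count now 5)
Step 5: +4 fires, +5 burnt (F count now 4)
Step 6: +4 fires, +4 burnt (F count now 4)
Step 7: +0 fires, +4 burnt (F count now 0)
Fire out after step 7
Initially T: 22, now '.': 29
Total burnt (originally-T cells now '.'): 21

Answer: 21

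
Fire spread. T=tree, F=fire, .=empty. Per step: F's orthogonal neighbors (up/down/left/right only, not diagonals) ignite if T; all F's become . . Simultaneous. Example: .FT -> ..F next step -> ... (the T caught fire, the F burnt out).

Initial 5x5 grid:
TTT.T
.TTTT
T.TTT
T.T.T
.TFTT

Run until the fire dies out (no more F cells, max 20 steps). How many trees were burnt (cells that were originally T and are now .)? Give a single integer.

Answer: 16

Derivation:
Step 1: +3 fires, +1 burnt (F count now 3)
Step 2: +2 fires, +3 burnt (F count now 2)
Step 3: +3 fires, +2 burnt (F count now 3)
Step 4: +4 fires, +3 burnt (F count now 4)
Step 5: +2 fires, +4 burnt (F count now 2)
Step 6: +2 fires, +2 burnt (F count now 2)
Step 7: +0 fires, +2 burnt (F count now 0)
Fire out after step 7
Initially T: 18, now '.': 23
Total burnt (originally-T cells now '.'): 16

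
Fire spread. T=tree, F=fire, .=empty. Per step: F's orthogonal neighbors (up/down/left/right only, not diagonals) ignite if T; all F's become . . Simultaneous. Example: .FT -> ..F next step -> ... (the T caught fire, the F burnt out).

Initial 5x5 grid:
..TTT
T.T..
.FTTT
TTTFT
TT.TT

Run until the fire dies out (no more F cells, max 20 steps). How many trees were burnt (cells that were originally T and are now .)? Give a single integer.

Step 1: +6 fires, +2 burnt (F count now 6)
Step 2: +5 fires, +6 burnt (F count now 5)
Step 3: +2 fires, +5 burnt (F count now 2)
Step 4: +1 fires, +2 burnt (F count now 1)
Step 5: +1 fires, +1 burnt (F count now 1)
Step 6: +0 fires, +1 burnt (F count now 0)
Fire out after step 6
Initially T: 16, now '.': 24
Total burnt (originally-T cells now '.'): 15

Answer: 15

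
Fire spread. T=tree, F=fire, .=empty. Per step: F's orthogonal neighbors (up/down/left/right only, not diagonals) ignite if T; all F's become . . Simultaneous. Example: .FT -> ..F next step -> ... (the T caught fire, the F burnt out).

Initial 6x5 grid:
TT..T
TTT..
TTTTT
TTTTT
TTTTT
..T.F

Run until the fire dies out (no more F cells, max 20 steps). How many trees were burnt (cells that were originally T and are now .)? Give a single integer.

Answer: 21

Derivation:
Step 1: +1 fires, +1 burnt (F count now 1)
Step 2: +2 fires, +1 burnt (F count now 2)
Step 3: +3 fires, +2 burnt (F count now 3)
Step 4: +4 fires, +3 burnt (F count now 4)
Step 5: +3 fires, +4 burnt (F count now 3)
Step 6: +3 fires, +3 burnt (F count now 3)
Step 7: +2 fires, +3 burnt (F count now 2)
Step 8: +2 fires, +2 burnt (F count now 2)
Step 9: +1 fires, +2 burnt (F count now 1)
Step 10: +0 fires, +1 burnt (F count now 0)
Fire out after step 10
Initially T: 22, now '.': 29
Total burnt (originally-T cells now '.'): 21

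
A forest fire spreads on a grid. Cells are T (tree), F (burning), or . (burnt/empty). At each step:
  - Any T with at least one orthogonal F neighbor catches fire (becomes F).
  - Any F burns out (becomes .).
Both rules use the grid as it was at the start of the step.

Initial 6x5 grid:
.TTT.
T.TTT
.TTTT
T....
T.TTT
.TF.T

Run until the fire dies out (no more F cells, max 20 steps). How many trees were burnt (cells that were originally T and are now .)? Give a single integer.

Step 1: +2 fires, +1 burnt (F count now 2)
Step 2: +1 fires, +2 burnt (F count now 1)
Step 3: +1 fires, +1 burnt (F count now 1)
Step 4: +1 fires, +1 burnt (F count now 1)
Step 5: +0 fires, +1 burnt (F count now 0)
Fire out after step 5
Initially T: 18, now '.': 17
Total burnt (originally-T cells now '.'): 5

Answer: 5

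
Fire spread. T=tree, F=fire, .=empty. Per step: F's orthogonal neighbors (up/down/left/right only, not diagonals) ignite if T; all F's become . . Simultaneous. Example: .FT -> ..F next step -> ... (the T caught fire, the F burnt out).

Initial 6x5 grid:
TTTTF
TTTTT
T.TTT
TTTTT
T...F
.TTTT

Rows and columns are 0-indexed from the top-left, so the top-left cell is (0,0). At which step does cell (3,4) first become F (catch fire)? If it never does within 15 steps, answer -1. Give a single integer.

Step 1: cell (3,4)='F' (+4 fires, +2 burnt)
  -> target ignites at step 1
Step 2: cell (3,4)='.' (+5 fires, +4 burnt)
Step 3: cell (3,4)='.' (+5 fires, +5 burnt)
Step 4: cell (3,4)='.' (+5 fires, +5 burnt)
Step 5: cell (3,4)='.' (+2 fires, +5 burnt)
Step 6: cell (3,4)='.' (+2 fires, +2 burnt)
Step 7: cell (3,4)='.' (+0 fires, +2 burnt)
  fire out at step 7

1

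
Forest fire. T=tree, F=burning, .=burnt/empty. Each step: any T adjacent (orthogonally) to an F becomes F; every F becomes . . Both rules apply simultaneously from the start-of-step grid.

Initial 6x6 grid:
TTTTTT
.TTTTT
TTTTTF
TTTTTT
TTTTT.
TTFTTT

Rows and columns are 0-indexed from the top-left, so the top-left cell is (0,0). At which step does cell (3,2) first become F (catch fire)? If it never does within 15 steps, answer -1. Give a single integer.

Step 1: cell (3,2)='T' (+6 fires, +2 burnt)
Step 2: cell (3,2)='F' (+9 fires, +6 burnt)
  -> target ignites at step 2
Step 3: cell (3,2)='.' (+8 fires, +9 burnt)
Step 4: cell (3,2)='.' (+4 fires, +8 burnt)
Step 5: cell (3,2)='.' (+3 fires, +4 burnt)
Step 6: cell (3,2)='.' (+1 fires, +3 burnt)
Step 7: cell (3,2)='.' (+1 fires, +1 burnt)
Step 8: cell (3,2)='.' (+0 fires, +1 burnt)
  fire out at step 8

2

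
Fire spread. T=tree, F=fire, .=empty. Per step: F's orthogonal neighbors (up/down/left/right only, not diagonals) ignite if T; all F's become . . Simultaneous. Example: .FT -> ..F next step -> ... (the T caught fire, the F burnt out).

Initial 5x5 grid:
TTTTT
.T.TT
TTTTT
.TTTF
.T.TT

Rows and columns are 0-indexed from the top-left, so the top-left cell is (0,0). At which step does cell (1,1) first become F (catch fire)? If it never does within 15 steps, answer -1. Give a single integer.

Step 1: cell (1,1)='T' (+3 fires, +1 burnt)
Step 2: cell (1,1)='T' (+4 fires, +3 burnt)
Step 3: cell (1,1)='T' (+4 fires, +4 burnt)
Step 4: cell (1,1)='T' (+3 fires, +4 burnt)
Step 5: cell (1,1)='F' (+3 fires, +3 burnt)
  -> target ignites at step 5
Step 6: cell (1,1)='.' (+1 fires, +3 burnt)
Step 7: cell (1,1)='.' (+1 fires, +1 burnt)
Step 8: cell (1,1)='.' (+0 fires, +1 burnt)
  fire out at step 8

5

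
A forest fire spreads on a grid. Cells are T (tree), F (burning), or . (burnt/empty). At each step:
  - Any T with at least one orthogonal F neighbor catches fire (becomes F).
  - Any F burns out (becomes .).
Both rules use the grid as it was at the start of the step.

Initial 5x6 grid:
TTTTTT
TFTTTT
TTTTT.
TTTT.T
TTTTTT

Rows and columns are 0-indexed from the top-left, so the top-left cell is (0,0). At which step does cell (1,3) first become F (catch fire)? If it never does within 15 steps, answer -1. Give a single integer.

Step 1: cell (1,3)='T' (+4 fires, +1 burnt)
Step 2: cell (1,3)='F' (+6 fires, +4 burnt)
  -> target ignites at step 2
Step 3: cell (1,3)='.' (+6 fires, +6 burnt)
Step 4: cell (1,3)='.' (+6 fires, +6 burnt)
Step 5: cell (1,3)='.' (+2 fires, +6 burnt)
Step 6: cell (1,3)='.' (+1 fires, +2 burnt)
Step 7: cell (1,3)='.' (+1 fires, +1 burnt)
Step 8: cell (1,3)='.' (+1 fires, +1 burnt)
Step 9: cell (1,3)='.' (+0 fires, +1 burnt)
  fire out at step 9

2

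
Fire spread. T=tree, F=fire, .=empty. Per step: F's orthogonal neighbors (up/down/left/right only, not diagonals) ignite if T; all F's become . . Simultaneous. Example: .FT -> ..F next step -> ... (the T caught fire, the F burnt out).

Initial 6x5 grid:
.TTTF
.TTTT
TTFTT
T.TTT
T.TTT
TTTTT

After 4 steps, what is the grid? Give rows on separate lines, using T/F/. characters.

Step 1: 6 trees catch fire, 2 burn out
  .TTF.
  .TFTF
  TF.FT
  T.FTT
  T.TTT
  TTTTT
Step 2: 7 trees catch fire, 6 burn out
  .TF..
  .F.F.
  F...F
  T..FT
  T.FTT
  TTTTT
Step 3: 5 trees catch fire, 7 burn out
  .F...
  .....
  .....
  F...F
  T..FT
  TTFTT
Step 4: 4 trees catch fire, 5 burn out
  .....
  .....
  .....
  .....
  F...F
  TF.FT

.....
.....
.....
.....
F...F
TF.FT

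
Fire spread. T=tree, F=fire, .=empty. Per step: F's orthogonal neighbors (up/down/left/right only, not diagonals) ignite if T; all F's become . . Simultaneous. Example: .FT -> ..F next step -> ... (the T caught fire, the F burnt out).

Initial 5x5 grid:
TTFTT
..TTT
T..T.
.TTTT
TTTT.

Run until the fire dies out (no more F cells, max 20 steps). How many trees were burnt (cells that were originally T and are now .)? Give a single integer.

Answer: 16

Derivation:
Step 1: +3 fires, +1 burnt (F count now 3)
Step 2: +3 fires, +3 burnt (F count now 3)
Step 3: +2 fires, +3 burnt (F count now 2)
Step 4: +1 fires, +2 burnt (F count now 1)
Step 5: +3 fires, +1 burnt (F count now 3)
Step 6: +2 fires, +3 burnt (F count now 2)
Step 7: +1 fires, +2 burnt (F count now 1)
Step 8: +1 fires, +1 burnt (F count now 1)
Step 9: +0 fires, +1 burnt (F count now 0)
Fire out after step 9
Initially T: 17, now '.': 24
Total burnt (originally-T cells now '.'): 16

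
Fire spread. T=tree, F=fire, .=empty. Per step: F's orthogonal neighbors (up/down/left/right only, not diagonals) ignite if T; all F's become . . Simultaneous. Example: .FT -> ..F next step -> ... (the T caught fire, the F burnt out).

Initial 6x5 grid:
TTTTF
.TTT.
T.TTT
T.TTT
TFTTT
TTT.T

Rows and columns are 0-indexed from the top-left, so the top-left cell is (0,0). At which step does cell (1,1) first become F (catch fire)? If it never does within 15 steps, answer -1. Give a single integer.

Step 1: cell (1,1)='T' (+4 fires, +2 burnt)
Step 2: cell (1,1)='T' (+7 fires, +4 burnt)
Step 3: cell (1,1)='T' (+7 fires, +7 burnt)
Step 4: cell (1,1)='F' (+5 fires, +7 burnt)
  -> target ignites at step 4
Step 5: cell (1,1)='.' (+0 fires, +5 burnt)
  fire out at step 5

4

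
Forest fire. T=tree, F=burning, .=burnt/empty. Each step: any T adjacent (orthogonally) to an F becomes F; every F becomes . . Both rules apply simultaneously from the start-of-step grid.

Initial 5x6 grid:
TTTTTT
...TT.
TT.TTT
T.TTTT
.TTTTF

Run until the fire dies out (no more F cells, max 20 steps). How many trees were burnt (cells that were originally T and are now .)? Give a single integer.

Step 1: +2 fires, +1 burnt (F count now 2)
Step 2: +3 fires, +2 burnt (F count now 3)
Step 3: +3 fires, +3 burnt (F count now 3)
Step 4: +4 fires, +3 burnt (F count now 4)
Step 5: +2 fires, +4 burnt (F count now 2)
Step 6: +2 fires, +2 burnt (F count now 2)
Step 7: +1 fires, +2 burnt (F count now 1)
Step 8: +1 fires, +1 burnt (F count now 1)
Step 9: +1 fires, +1 burnt (F count now 1)
Step 10: +0 fires, +1 burnt (F count now 0)
Fire out after step 10
Initially T: 22, now '.': 27
Total burnt (originally-T cells now '.'): 19

Answer: 19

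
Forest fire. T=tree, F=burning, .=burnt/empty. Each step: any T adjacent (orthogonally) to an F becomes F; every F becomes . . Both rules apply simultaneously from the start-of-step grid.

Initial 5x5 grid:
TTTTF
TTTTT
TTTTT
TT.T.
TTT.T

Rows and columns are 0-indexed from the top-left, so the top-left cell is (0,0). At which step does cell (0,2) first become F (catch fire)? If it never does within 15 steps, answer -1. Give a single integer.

Step 1: cell (0,2)='T' (+2 fires, +1 burnt)
Step 2: cell (0,2)='F' (+3 fires, +2 burnt)
  -> target ignites at step 2
Step 3: cell (0,2)='.' (+3 fires, +3 burnt)
Step 4: cell (0,2)='.' (+4 fires, +3 burnt)
Step 5: cell (0,2)='.' (+2 fires, +4 burnt)
Step 6: cell (0,2)='.' (+2 fires, +2 burnt)
Step 7: cell (0,2)='.' (+2 fires, +2 burnt)
Step 8: cell (0,2)='.' (+2 fires, +2 burnt)
Step 9: cell (0,2)='.' (+0 fires, +2 burnt)
  fire out at step 9

2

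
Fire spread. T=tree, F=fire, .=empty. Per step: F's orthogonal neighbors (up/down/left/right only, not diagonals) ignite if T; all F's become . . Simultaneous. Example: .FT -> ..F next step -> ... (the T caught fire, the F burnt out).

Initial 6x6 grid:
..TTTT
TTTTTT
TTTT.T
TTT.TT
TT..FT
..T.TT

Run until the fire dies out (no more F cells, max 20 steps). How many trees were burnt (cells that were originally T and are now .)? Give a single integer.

Answer: 25

Derivation:
Step 1: +3 fires, +1 burnt (F count now 3)
Step 2: +2 fires, +3 burnt (F count now 2)
Step 3: +1 fires, +2 burnt (F count now 1)
Step 4: +1 fires, +1 burnt (F count now 1)
Step 5: +2 fires, +1 burnt (F count now 2)
Step 6: +2 fires, +2 burnt (F count now 2)
Step 7: +3 fires, +2 burnt (F count now 3)
Step 8: +3 fires, +3 burnt (F count now 3)
Step 9: +3 fires, +3 burnt (F count now 3)
Step 10: +2 fires, +3 burnt (F count now 2)
Step 11: +2 fires, +2 burnt (F count now 2)
Step 12: +1 fires, +2 burnt (F count now 1)
Step 13: +0 fires, +1 burnt (F count now 0)
Fire out after step 13
Initially T: 26, now '.': 35
Total burnt (originally-T cells now '.'): 25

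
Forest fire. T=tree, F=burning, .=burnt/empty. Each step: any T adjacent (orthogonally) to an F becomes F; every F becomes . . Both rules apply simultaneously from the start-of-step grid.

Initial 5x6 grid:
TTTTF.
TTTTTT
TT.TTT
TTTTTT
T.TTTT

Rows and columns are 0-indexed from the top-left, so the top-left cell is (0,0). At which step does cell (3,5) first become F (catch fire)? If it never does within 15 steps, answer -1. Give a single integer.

Step 1: cell (3,5)='T' (+2 fires, +1 burnt)
Step 2: cell (3,5)='T' (+4 fires, +2 burnt)
Step 3: cell (3,5)='T' (+5 fires, +4 burnt)
Step 4: cell (3,5)='F' (+5 fires, +5 burnt)
  -> target ignites at step 4
Step 5: cell (3,5)='.' (+5 fires, +5 burnt)
Step 6: cell (3,5)='.' (+3 fires, +5 burnt)
Step 7: cell (3,5)='.' (+1 fires, +3 burnt)
Step 8: cell (3,5)='.' (+1 fires, +1 burnt)
Step 9: cell (3,5)='.' (+0 fires, +1 burnt)
  fire out at step 9

4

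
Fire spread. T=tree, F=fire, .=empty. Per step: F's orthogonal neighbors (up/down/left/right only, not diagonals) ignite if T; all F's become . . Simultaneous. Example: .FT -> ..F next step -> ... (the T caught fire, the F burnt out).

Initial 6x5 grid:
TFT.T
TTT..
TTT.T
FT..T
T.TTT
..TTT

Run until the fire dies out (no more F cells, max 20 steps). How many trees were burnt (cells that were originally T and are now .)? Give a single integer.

Answer: 10

Derivation:
Step 1: +6 fires, +2 burnt (F count now 6)
Step 2: +3 fires, +6 burnt (F count now 3)
Step 3: +1 fires, +3 burnt (F count now 1)
Step 4: +0 fires, +1 burnt (F count now 0)
Fire out after step 4
Initially T: 19, now '.': 21
Total burnt (originally-T cells now '.'): 10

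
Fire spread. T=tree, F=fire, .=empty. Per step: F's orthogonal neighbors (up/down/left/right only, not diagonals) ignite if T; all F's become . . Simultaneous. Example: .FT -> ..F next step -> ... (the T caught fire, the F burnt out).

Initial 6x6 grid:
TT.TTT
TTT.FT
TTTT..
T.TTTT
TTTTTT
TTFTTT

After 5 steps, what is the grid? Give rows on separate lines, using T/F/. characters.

Step 1: 5 trees catch fire, 2 burn out
  TT.TFT
  TTT..F
  TTTT..
  T.TTTT
  TTFTTT
  TF.FTT
Step 2: 7 trees catch fire, 5 burn out
  TT.F.F
  TTT...
  TTTT..
  T.FTTT
  TF.FTT
  F...FT
Step 3: 5 trees catch fire, 7 burn out
  TT....
  TTT...
  TTFT..
  T..FTT
  F...FT
  .....F
Step 4: 6 trees catch fire, 5 burn out
  TT....
  TTF...
  TF.F..
  F...FT
  .....F
  ......
Step 5: 3 trees catch fire, 6 burn out
  TT....
  TF....
  F.....
  .....F
  ......
  ......

TT....
TF....
F.....
.....F
......
......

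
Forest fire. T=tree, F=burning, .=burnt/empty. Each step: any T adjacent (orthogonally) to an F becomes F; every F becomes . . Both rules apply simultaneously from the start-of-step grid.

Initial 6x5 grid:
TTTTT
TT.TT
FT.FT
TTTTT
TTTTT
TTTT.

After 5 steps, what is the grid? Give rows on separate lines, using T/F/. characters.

Step 1: 6 trees catch fire, 2 burn out
  TTTTT
  FT.FT
  .F..F
  FTTFT
  TTTTT
  TTTT.
Step 2: 9 trees catch fire, 6 burn out
  FTTFT
  .F..F
  .....
  .FF.F
  FTTFT
  TTTT.
Step 3: 8 trees catch fire, 9 burn out
  .FF.F
  .....
  .....
  .....
  .FF.F
  FTTF.
Step 4: 2 trees catch fire, 8 burn out
  .....
  .....
  .....
  .....
  .....
  .FF..
Step 5: 0 trees catch fire, 2 burn out
  .....
  .....
  .....
  .....
  .....
  .....

.....
.....
.....
.....
.....
.....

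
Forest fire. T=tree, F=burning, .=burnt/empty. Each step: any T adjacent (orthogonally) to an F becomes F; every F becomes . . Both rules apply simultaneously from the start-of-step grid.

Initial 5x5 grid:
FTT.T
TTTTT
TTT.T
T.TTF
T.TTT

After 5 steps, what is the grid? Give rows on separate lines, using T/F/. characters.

Step 1: 5 trees catch fire, 2 burn out
  .FT.T
  FTTTT
  TTT.F
  T.TF.
  T.TTF
Step 2: 6 trees catch fire, 5 burn out
  ..F.T
  .FTTF
  FTT..
  T.F..
  T.TF.
Step 3: 7 trees catch fire, 6 burn out
  ....F
  ..FF.
  .FF..
  F....
  T.F..
Step 4: 1 trees catch fire, 7 burn out
  .....
  .....
  .....
  .....
  F....
Step 5: 0 trees catch fire, 1 burn out
  .....
  .....
  .....
  .....
  .....

.....
.....
.....
.....
.....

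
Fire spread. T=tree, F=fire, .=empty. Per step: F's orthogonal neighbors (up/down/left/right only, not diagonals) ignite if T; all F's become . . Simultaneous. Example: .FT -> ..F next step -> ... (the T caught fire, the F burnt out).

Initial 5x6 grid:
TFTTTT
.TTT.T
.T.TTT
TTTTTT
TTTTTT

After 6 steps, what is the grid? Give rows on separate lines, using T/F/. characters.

Step 1: 3 trees catch fire, 1 burn out
  F.FTTT
  .FTT.T
  .T.TTT
  TTTTTT
  TTTTTT
Step 2: 3 trees catch fire, 3 burn out
  ...FTT
  ..FT.T
  .F.TTT
  TTTTTT
  TTTTTT
Step 3: 3 trees catch fire, 3 burn out
  ....FT
  ...F.T
  ...TTT
  TFTTTT
  TTTTTT
Step 4: 5 trees catch fire, 3 burn out
  .....F
  .....T
  ...FTT
  F.FTTT
  TFTTTT
Step 5: 5 trees catch fire, 5 burn out
  ......
  .....F
  ....FT
  ...FTT
  F.FTTT
Step 6: 3 trees catch fire, 5 burn out
  ......
  ......
  .....F
  ....FT
  ...FTT

......
......
.....F
....FT
...FTT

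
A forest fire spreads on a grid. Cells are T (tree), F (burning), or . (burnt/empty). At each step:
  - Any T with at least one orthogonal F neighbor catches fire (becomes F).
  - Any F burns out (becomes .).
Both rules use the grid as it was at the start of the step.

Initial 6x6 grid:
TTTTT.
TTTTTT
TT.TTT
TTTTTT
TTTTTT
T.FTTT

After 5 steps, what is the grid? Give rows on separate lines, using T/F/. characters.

Step 1: 2 trees catch fire, 1 burn out
  TTTTT.
  TTTTTT
  TT.TTT
  TTTTTT
  TTFTTT
  T..FTT
Step 2: 4 trees catch fire, 2 burn out
  TTTTT.
  TTTTTT
  TT.TTT
  TTFTTT
  TF.FTT
  T...FT
Step 3: 5 trees catch fire, 4 burn out
  TTTTT.
  TTTTTT
  TT.TTT
  TF.FTT
  F...FT
  T....F
Step 4: 6 trees catch fire, 5 burn out
  TTTTT.
  TTTTTT
  TF.FTT
  F...FT
  .....F
  F.....
Step 5: 5 trees catch fire, 6 burn out
  TTTTT.
  TFTFTT
  F...FT
  .....F
  ......
  ......

TTTTT.
TFTFTT
F...FT
.....F
......
......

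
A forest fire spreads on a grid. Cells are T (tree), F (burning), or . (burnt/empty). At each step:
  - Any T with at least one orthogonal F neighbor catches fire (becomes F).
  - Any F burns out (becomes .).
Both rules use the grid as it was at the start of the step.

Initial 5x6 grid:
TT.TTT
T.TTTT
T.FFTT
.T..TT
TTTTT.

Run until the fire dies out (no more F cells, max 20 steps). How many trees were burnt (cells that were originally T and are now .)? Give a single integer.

Step 1: +3 fires, +2 burnt (F count now 3)
Step 2: +4 fires, +3 burnt (F count now 4)
Step 3: +4 fires, +4 burnt (F count now 4)
Step 4: +2 fires, +4 burnt (F count now 2)
Step 5: +1 fires, +2 burnt (F count now 1)
Step 6: +1 fires, +1 burnt (F count now 1)
Step 7: +2 fires, +1 burnt (F count now 2)
Step 8: +0 fires, +2 burnt (F count now 0)
Fire out after step 8
Initially T: 21, now '.': 26
Total burnt (originally-T cells now '.'): 17

Answer: 17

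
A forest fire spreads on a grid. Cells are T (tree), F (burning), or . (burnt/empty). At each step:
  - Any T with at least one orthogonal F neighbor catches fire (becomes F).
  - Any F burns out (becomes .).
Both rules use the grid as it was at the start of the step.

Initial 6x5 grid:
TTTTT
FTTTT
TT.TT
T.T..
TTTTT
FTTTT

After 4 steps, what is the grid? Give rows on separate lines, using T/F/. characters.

Step 1: 5 trees catch fire, 2 burn out
  FTTTT
  .FTTT
  FT.TT
  T.T..
  FTTTT
  .FTTT
Step 2: 6 trees catch fire, 5 burn out
  .FTTT
  ..FTT
  .F.TT
  F.T..
  .FTTT
  ..FTT
Step 3: 4 trees catch fire, 6 burn out
  ..FTT
  ...FT
  ...TT
  ..T..
  ..FTT
  ...FT
Step 4: 6 trees catch fire, 4 burn out
  ...FT
  ....F
  ...FT
  ..F..
  ...FT
  ....F

...FT
....F
...FT
..F..
...FT
....F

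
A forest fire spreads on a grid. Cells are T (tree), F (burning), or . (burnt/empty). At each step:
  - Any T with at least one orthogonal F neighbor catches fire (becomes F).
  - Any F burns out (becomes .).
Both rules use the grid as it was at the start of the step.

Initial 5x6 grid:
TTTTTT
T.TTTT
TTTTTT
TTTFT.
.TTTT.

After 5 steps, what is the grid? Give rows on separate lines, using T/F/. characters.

Step 1: 4 trees catch fire, 1 burn out
  TTTTTT
  T.TTTT
  TTTFTT
  TTF.F.
  .TTFT.
Step 2: 6 trees catch fire, 4 burn out
  TTTTTT
  T.TFTT
  TTF.FT
  TF....
  .TF.F.
Step 3: 7 trees catch fire, 6 burn out
  TTTFTT
  T.F.FT
  TF...F
  F.....
  .F....
Step 4: 4 trees catch fire, 7 burn out
  TTF.FT
  T....F
  F.....
  ......
  ......
Step 5: 3 trees catch fire, 4 burn out
  TF...F
  F.....
  ......
  ......
  ......

TF...F
F.....
......
......
......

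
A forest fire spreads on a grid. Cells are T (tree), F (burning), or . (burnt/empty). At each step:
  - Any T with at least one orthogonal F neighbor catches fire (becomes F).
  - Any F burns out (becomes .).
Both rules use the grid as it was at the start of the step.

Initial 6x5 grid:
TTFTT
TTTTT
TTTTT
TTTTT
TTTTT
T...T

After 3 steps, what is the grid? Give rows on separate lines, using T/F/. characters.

Step 1: 3 trees catch fire, 1 burn out
  TF.FT
  TTFTT
  TTTTT
  TTTTT
  TTTTT
  T...T
Step 2: 5 trees catch fire, 3 burn out
  F...F
  TF.FT
  TTFTT
  TTTTT
  TTTTT
  T...T
Step 3: 5 trees catch fire, 5 burn out
  .....
  F...F
  TF.FT
  TTFTT
  TTTTT
  T...T

.....
F...F
TF.FT
TTFTT
TTTTT
T...T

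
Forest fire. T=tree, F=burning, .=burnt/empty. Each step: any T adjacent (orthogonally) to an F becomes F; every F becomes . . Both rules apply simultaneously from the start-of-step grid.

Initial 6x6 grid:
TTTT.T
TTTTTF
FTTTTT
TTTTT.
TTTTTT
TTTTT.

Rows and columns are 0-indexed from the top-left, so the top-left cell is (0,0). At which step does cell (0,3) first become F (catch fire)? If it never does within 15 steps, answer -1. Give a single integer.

Step 1: cell (0,3)='T' (+6 fires, +2 burnt)
Step 2: cell (0,3)='T' (+7 fires, +6 burnt)
Step 3: cell (0,3)='F' (+8 fires, +7 burnt)
  -> target ignites at step 3
Step 4: cell (0,3)='.' (+5 fires, +8 burnt)
Step 5: cell (0,3)='.' (+4 fires, +5 burnt)
Step 6: cell (0,3)='.' (+1 fires, +4 burnt)
Step 7: cell (0,3)='.' (+0 fires, +1 burnt)
  fire out at step 7

3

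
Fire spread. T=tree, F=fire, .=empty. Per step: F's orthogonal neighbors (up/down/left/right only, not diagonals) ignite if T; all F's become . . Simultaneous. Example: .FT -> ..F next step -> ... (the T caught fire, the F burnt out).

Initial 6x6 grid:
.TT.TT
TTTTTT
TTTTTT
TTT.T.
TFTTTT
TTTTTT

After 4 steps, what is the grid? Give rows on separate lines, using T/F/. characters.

Step 1: 4 trees catch fire, 1 burn out
  .TT.TT
  TTTTTT
  TTTTTT
  TFT.T.
  F.FTTT
  TFTTTT
Step 2: 6 trees catch fire, 4 burn out
  .TT.TT
  TTTTTT
  TFTTTT
  F.F.T.
  ...FTT
  F.FTTT
Step 3: 5 trees catch fire, 6 burn out
  .TT.TT
  TFTTTT
  F.FTTT
  ....T.
  ....FT
  ...FTT
Step 4: 7 trees catch fire, 5 burn out
  .FT.TT
  F.FTTT
  ...FTT
  ....F.
  .....F
  ....FT

.FT.TT
F.FTTT
...FTT
....F.
.....F
....FT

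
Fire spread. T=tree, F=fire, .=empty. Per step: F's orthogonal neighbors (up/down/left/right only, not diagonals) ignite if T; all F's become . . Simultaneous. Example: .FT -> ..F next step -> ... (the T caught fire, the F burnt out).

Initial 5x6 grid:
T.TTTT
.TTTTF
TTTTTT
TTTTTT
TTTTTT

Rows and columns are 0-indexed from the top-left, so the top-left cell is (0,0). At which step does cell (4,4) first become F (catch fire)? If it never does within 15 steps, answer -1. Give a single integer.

Step 1: cell (4,4)='T' (+3 fires, +1 burnt)
Step 2: cell (4,4)='T' (+4 fires, +3 burnt)
Step 3: cell (4,4)='T' (+5 fires, +4 burnt)
Step 4: cell (4,4)='F' (+5 fires, +5 burnt)
  -> target ignites at step 4
Step 5: cell (4,4)='.' (+3 fires, +5 burnt)
Step 6: cell (4,4)='.' (+3 fires, +3 burnt)
Step 7: cell (4,4)='.' (+2 fires, +3 burnt)
Step 8: cell (4,4)='.' (+1 fires, +2 burnt)
Step 9: cell (4,4)='.' (+0 fires, +1 burnt)
  fire out at step 9

4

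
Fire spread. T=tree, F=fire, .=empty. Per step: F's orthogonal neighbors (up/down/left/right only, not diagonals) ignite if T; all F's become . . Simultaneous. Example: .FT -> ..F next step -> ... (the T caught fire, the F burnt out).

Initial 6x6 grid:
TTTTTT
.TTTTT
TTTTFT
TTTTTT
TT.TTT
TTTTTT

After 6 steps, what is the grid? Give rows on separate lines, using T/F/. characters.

Step 1: 4 trees catch fire, 1 burn out
  TTTTTT
  .TTTFT
  TTTF.F
  TTTTFT
  TT.TTT
  TTTTTT
Step 2: 7 trees catch fire, 4 burn out
  TTTTFT
  .TTF.F
  TTF...
  TTTF.F
  TT.TFT
  TTTTTT
Step 3: 8 trees catch fire, 7 burn out
  TTTF.F
  .TF...
  TF....
  TTF...
  TT.F.F
  TTTTFT
Step 4: 6 trees catch fire, 8 burn out
  TTF...
  .F....
  F.....
  TF....
  TT....
  TTTF.F
Step 5: 4 trees catch fire, 6 burn out
  TF....
  ......
  ......
  F.....
  TF....
  TTF...
Step 6: 3 trees catch fire, 4 burn out
  F.....
  ......
  ......
  ......
  F.....
  TF....

F.....
......
......
......
F.....
TF....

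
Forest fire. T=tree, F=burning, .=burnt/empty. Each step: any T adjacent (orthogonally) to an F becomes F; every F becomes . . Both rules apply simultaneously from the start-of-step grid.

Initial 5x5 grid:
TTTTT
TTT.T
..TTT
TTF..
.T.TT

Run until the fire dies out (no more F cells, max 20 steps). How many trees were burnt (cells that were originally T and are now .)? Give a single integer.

Answer: 15

Derivation:
Step 1: +2 fires, +1 burnt (F count now 2)
Step 2: +4 fires, +2 burnt (F count now 4)
Step 3: +3 fires, +4 burnt (F count now 3)
Step 4: +4 fires, +3 burnt (F count now 4)
Step 5: +2 fires, +4 burnt (F count now 2)
Step 6: +0 fires, +2 burnt (F count now 0)
Fire out after step 6
Initially T: 17, now '.': 23
Total burnt (originally-T cells now '.'): 15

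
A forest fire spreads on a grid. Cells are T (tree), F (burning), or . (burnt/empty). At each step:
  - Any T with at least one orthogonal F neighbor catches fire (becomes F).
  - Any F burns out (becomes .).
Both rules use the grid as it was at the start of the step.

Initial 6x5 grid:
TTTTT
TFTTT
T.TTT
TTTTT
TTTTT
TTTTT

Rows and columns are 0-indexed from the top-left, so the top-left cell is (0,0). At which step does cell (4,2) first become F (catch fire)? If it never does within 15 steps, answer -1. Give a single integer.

Step 1: cell (4,2)='T' (+3 fires, +1 burnt)
Step 2: cell (4,2)='T' (+5 fires, +3 burnt)
Step 3: cell (4,2)='T' (+5 fires, +5 burnt)
Step 4: cell (4,2)='F' (+6 fires, +5 burnt)
  -> target ignites at step 4
Step 5: cell (4,2)='.' (+5 fires, +6 burnt)
Step 6: cell (4,2)='.' (+3 fires, +5 burnt)
Step 7: cell (4,2)='.' (+1 fires, +3 burnt)
Step 8: cell (4,2)='.' (+0 fires, +1 burnt)
  fire out at step 8

4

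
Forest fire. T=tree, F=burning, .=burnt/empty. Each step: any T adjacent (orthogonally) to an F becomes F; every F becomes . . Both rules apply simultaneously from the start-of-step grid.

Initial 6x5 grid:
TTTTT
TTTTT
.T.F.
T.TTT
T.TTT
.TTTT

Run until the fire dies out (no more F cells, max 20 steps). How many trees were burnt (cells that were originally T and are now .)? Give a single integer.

Answer: 21

Derivation:
Step 1: +2 fires, +1 burnt (F count now 2)
Step 2: +6 fires, +2 burnt (F count now 6)
Step 3: +6 fires, +6 burnt (F count now 6)
Step 4: +5 fires, +6 burnt (F count now 5)
Step 5: +2 fires, +5 burnt (F count now 2)
Step 6: +0 fires, +2 burnt (F count now 0)
Fire out after step 6
Initially T: 23, now '.': 28
Total burnt (originally-T cells now '.'): 21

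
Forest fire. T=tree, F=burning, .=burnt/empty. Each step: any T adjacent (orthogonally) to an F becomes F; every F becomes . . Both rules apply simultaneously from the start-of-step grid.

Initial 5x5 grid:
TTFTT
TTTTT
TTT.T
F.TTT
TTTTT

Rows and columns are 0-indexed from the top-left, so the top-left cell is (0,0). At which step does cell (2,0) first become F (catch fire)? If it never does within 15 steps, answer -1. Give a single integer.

Step 1: cell (2,0)='F' (+5 fires, +2 burnt)
  -> target ignites at step 1
Step 2: cell (2,0)='.' (+8 fires, +5 burnt)
Step 3: cell (2,0)='.' (+3 fires, +8 burnt)
Step 4: cell (2,0)='.' (+3 fires, +3 burnt)
Step 5: cell (2,0)='.' (+2 fires, +3 burnt)
Step 6: cell (2,0)='.' (+0 fires, +2 burnt)
  fire out at step 6

1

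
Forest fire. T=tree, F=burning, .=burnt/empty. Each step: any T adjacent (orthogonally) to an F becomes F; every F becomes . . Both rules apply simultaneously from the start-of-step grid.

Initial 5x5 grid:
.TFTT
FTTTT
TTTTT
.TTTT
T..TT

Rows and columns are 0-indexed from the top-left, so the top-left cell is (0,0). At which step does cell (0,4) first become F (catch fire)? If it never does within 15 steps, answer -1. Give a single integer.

Step 1: cell (0,4)='T' (+5 fires, +2 burnt)
Step 2: cell (0,4)='F' (+4 fires, +5 burnt)
  -> target ignites at step 2
Step 3: cell (0,4)='.' (+4 fires, +4 burnt)
Step 4: cell (0,4)='.' (+2 fires, +4 burnt)
Step 5: cell (0,4)='.' (+2 fires, +2 burnt)
Step 6: cell (0,4)='.' (+1 fires, +2 burnt)
Step 7: cell (0,4)='.' (+0 fires, +1 burnt)
  fire out at step 7

2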